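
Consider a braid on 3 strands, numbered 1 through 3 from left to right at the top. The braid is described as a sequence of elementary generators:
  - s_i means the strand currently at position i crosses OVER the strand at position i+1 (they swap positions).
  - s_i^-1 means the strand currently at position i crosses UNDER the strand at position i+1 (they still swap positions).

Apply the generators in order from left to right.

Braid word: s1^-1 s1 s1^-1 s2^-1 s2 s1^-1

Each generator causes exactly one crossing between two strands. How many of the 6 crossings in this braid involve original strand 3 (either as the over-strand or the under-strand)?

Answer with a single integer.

Answer: 2

Derivation:
Gen 1: crossing 1x2. Involves strand 3? no. Count so far: 0
Gen 2: crossing 2x1. Involves strand 3? no. Count so far: 0
Gen 3: crossing 1x2. Involves strand 3? no. Count so far: 0
Gen 4: crossing 1x3. Involves strand 3? yes. Count so far: 1
Gen 5: crossing 3x1. Involves strand 3? yes. Count so far: 2
Gen 6: crossing 2x1. Involves strand 3? no. Count so far: 2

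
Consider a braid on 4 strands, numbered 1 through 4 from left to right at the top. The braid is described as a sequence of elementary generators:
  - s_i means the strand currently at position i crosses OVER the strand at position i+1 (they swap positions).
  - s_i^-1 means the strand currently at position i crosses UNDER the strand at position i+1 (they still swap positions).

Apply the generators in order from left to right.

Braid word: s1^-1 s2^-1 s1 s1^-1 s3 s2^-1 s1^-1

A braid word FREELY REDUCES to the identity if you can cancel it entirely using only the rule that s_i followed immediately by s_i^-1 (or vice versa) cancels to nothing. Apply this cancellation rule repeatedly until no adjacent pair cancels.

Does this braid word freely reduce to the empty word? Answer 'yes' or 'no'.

Gen 1 (s1^-1): push. Stack: [s1^-1]
Gen 2 (s2^-1): push. Stack: [s1^-1 s2^-1]
Gen 3 (s1): push. Stack: [s1^-1 s2^-1 s1]
Gen 4 (s1^-1): cancels prior s1. Stack: [s1^-1 s2^-1]
Gen 5 (s3): push. Stack: [s1^-1 s2^-1 s3]
Gen 6 (s2^-1): push. Stack: [s1^-1 s2^-1 s3 s2^-1]
Gen 7 (s1^-1): push. Stack: [s1^-1 s2^-1 s3 s2^-1 s1^-1]
Reduced word: s1^-1 s2^-1 s3 s2^-1 s1^-1

Answer: no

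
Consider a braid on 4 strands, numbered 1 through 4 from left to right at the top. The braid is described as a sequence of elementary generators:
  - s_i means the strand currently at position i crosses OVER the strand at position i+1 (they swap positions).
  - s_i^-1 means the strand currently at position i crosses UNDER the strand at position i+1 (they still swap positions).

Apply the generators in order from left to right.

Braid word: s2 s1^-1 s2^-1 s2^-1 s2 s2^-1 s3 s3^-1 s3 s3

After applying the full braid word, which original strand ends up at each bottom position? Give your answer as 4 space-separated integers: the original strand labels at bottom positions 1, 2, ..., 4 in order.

Gen 1 (s2): strand 2 crosses over strand 3. Perm now: [1 3 2 4]
Gen 2 (s1^-1): strand 1 crosses under strand 3. Perm now: [3 1 2 4]
Gen 3 (s2^-1): strand 1 crosses under strand 2. Perm now: [3 2 1 4]
Gen 4 (s2^-1): strand 2 crosses under strand 1. Perm now: [3 1 2 4]
Gen 5 (s2): strand 1 crosses over strand 2. Perm now: [3 2 1 4]
Gen 6 (s2^-1): strand 2 crosses under strand 1. Perm now: [3 1 2 4]
Gen 7 (s3): strand 2 crosses over strand 4. Perm now: [3 1 4 2]
Gen 8 (s3^-1): strand 4 crosses under strand 2. Perm now: [3 1 2 4]
Gen 9 (s3): strand 2 crosses over strand 4. Perm now: [3 1 4 2]
Gen 10 (s3): strand 4 crosses over strand 2. Perm now: [3 1 2 4]

Answer: 3 1 2 4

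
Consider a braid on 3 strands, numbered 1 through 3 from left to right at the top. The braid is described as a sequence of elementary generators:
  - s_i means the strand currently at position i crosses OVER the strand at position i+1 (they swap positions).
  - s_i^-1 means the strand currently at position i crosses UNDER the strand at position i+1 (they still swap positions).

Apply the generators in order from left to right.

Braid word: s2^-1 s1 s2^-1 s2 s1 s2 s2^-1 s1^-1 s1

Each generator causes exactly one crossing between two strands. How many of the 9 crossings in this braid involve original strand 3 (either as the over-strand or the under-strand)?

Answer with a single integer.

Answer: 7

Derivation:
Gen 1: crossing 2x3. Involves strand 3? yes. Count so far: 1
Gen 2: crossing 1x3. Involves strand 3? yes. Count so far: 2
Gen 3: crossing 1x2. Involves strand 3? no. Count so far: 2
Gen 4: crossing 2x1. Involves strand 3? no. Count so far: 2
Gen 5: crossing 3x1. Involves strand 3? yes. Count so far: 3
Gen 6: crossing 3x2. Involves strand 3? yes. Count so far: 4
Gen 7: crossing 2x3. Involves strand 3? yes. Count so far: 5
Gen 8: crossing 1x3. Involves strand 3? yes. Count so far: 6
Gen 9: crossing 3x1. Involves strand 3? yes. Count so far: 7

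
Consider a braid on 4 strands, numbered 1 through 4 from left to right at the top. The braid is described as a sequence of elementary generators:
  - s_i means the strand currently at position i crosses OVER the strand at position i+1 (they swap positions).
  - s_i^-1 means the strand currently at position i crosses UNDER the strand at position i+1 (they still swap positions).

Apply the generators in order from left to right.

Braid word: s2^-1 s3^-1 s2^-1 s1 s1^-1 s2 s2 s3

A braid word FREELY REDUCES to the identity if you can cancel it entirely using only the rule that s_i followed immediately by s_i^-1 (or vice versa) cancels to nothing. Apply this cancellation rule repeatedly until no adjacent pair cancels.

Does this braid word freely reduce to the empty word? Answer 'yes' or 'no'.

Answer: no

Derivation:
Gen 1 (s2^-1): push. Stack: [s2^-1]
Gen 2 (s3^-1): push. Stack: [s2^-1 s3^-1]
Gen 3 (s2^-1): push. Stack: [s2^-1 s3^-1 s2^-1]
Gen 4 (s1): push. Stack: [s2^-1 s3^-1 s2^-1 s1]
Gen 5 (s1^-1): cancels prior s1. Stack: [s2^-1 s3^-1 s2^-1]
Gen 6 (s2): cancels prior s2^-1. Stack: [s2^-1 s3^-1]
Gen 7 (s2): push. Stack: [s2^-1 s3^-1 s2]
Gen 8 (s3): push. Stack: [s2^-1 s3^-1 s2 s3]
Reduced word: s2^-1 s3^-1 s2 s3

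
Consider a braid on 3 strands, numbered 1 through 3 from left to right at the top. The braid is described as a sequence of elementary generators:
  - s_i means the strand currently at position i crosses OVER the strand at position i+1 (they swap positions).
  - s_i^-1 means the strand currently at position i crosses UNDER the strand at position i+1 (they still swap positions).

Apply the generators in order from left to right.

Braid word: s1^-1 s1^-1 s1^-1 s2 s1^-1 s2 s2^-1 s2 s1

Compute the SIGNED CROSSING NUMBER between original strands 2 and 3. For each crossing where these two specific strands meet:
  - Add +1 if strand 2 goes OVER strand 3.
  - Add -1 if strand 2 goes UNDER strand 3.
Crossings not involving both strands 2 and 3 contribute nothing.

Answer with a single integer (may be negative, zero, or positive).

Gen 1: crossing 1x2. Both 2&3? no. Sum: 0
Gen 2: crossing 2x1. Both 2&3? no. Sum: 0
Gen 3: crossing 1x2. Both 2&3? no. Sum: 0
Gen 4: crossing 1x3. Both 2&3? no. Sum: 0
Gen 5: 2 under 3. Both 2&3? yes. Contrib: -1. Sum: -1
Gen 6: crossing 2x1. Both 2&3? no. Sum: -1
Gen 7: crossing 1x2. Both 2&3? no. Sum: -1
Gen 8: crossing 2x1. Both 2&3? no. Sum: -1
Gen 9: crossing 3x1. Both 2&3? no. Sum: -1

Answer: -1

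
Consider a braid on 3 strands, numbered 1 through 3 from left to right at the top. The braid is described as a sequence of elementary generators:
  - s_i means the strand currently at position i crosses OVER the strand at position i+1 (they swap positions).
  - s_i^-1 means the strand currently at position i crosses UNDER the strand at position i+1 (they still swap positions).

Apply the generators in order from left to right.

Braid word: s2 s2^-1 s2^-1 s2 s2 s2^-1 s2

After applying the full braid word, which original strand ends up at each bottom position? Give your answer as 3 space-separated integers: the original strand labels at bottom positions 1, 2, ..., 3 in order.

Gen 1 (s2): strand 2 crosses over strand 3. Perm now: [1 3 2]
Gen 2 (s2^-1): strand 3 crosses under strand 2. Perm now: [1 2 3]
Gen 3 (s2^-1): strand 2 crosses under strand 3. Perm now: [1 3 2]
Gen 4 (s2): strand 3 crosses over strand 2. Perm now: [1 2 3]
Gen 5 (s2): strand 2 crosses over strand 3. Perm now: [1 3 2]
Gen 6 (s2^-1): strand 3 crosses under strand 2. Perm now: [1 2 3]
Gen 7 (s2): strand 2 crosses over strand 3. Perm now: [1 3 2]

Answer: 1 3 2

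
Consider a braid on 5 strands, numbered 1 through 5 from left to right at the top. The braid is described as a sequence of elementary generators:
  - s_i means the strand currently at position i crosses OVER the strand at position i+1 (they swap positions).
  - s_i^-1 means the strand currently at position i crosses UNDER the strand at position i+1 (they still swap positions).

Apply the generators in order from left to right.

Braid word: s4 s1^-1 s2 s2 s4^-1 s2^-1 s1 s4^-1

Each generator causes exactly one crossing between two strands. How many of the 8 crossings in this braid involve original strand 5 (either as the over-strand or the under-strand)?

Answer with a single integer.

Gen 1: crossing 4x5. Involves strand 5? yes. Count so far: 1
Gen 2: crossing 1x2. Involves strand 5? no. Count so far: 1
Gen 3: crossing 1x3. Involves strand 5? no. Count so far: 1
Gen 4: crossing 3x1. Involves strand 5? no. Count so far: 1
Gen 5: crossing 5x4. Involves strand 5? yes. Count so far: 2
Gen 6: crossing 1x3. Involves strand 5? no. Count so far: 2
Gen 7: crossing 2x3. Involves strand 5? no. Count so far: 2
Gen 8: crossing 4x5. Involves strand 5? yes. Count so far: 3

Answer: 3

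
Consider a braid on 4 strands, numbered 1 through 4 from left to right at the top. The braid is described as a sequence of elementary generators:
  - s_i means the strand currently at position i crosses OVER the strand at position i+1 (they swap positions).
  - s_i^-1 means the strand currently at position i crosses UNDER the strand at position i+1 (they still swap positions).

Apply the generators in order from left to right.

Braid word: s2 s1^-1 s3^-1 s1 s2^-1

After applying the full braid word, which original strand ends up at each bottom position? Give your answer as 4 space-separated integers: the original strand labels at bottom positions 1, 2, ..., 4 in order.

Answer: 1 4 3 2

Derivation:
Gen 1 (s2): strand 2 crosses over strand 3. Perm now: [1 3 2 4]
Gen 2 (s1^-1): strand 1 crosses under strand 3. Perm now: [3 1 2 4]
Gen 3 (s3^-1): strand 2 crosses under strand 4. Perm now: [3 1 4 2]
Gen 4 (s1): strand 3 crosses over strand 1. Perm now: [1 3 4 2]
Gen 5 (s2^-1): strand 3 crosses under strand 4. Perm now: [1 4 3 2]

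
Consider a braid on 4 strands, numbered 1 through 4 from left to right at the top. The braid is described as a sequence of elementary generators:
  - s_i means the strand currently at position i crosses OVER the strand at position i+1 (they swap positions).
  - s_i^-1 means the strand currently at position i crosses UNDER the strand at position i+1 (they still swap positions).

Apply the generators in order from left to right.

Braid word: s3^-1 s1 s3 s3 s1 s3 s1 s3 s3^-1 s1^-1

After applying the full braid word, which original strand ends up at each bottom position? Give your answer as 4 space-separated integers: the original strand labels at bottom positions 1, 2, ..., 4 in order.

Gen 1 (s3^-1): strand 3 crosses under strand 4. Perm now: [1 2 4 3]
Gen 2 (s1): strand 1 crosses over strand 2. Perm now: [2 1 4 3]
Gen 3 (s3): strand 4 crosses over strand 3. Perm now: [2 1 3 4]
Gen 4 (s3): strand 3 crosses over strand 4. Perm now: [2 1 4 3]
Gen 5 (s1): strand 2 crosses over strand 1. Perm now: [1 2 4 3]
Gen 6 (s3): strand 4 crosses over strand 3. Perm now: [1 2 3 4]
Gen 7 (s1): strand 1 crosses over strand 2. Perm now: [2 1 3 4]
Gen 8 (s3): strand 3 crosses over strand 4. Perm now: [2 1 4 3]
Gen 9 (s3^-1): strand 4 crosses under strand 3. Perm now: [2 1 3 4]
Gen 10 (s1^-1): strand 2 crosses under strand 1. Perm now: [1 2 3 4]

Answer: 1 2 3 4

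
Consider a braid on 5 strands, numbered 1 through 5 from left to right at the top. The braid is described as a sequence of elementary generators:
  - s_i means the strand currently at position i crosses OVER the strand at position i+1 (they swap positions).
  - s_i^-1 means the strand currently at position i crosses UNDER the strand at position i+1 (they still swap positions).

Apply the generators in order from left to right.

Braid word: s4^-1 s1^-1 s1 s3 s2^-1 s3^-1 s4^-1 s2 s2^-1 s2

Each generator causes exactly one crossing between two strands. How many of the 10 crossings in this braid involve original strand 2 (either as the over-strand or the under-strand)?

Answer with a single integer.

Gen 1: crossing 4x5. Involves strand 2? no. Count so far: 0
Gen 2: crossing 1x2. Involves strand 2? yes. Count so far: 1
Gen 3: crossing 2x1. Involves strand 2? yes. Count so far: 2
Gen 4: crossing 3x5. Involves strand 2? no. Count so far: 2
Gen 5: crossing 2x5. Involves strand 2? yes. Count so far: 3
Gen 6: crossing 2x3. Involves strand 2? yes. Count so far: 4
Gen 7: crossing 2x4. Involves strand 2? yes. Count so far: 5
Gen 8: crossing 5x3. Involves strand 2? no. Count so far: 5
Gen 9: crossing 3x5. Involves strand 2? no. Count so far: 5
Gen 10: crossing 5x3. Involves strand 2? no. Count so far: 5

Answer: 5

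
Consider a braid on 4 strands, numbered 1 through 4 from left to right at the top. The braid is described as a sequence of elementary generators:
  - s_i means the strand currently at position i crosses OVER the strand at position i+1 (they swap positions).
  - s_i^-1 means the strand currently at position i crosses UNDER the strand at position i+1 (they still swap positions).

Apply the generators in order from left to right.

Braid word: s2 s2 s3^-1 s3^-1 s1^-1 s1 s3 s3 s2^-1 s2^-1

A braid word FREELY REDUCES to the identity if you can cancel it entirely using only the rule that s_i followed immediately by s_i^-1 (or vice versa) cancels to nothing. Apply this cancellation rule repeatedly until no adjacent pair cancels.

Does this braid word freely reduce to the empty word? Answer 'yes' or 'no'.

Answer: yes

Derivation:
Gen 1 (s2): push. Stack: [s2]
Gen 2 (s2): push. Stack: [s2 s2]
Gen 3 (s3^-1): push. Stack: [s2 s2 s3^-1]
Gen 4 (s3^-1): push. Stack: [s2 s2 s3^-1 s3^-1]
Gen 5 (s1^-1): push. Stack: [s2 s2 s3^-1 s3^-1 s1^-1]
Gen 6 (s1): cancels prior s1^-1. Stack: [s2 s2 s3^-1 s3^-1]
Gen 7 (s3): cancels prior s3^-1. Stack: [s2 s2 s3^-1]
Gen 8 (s3): cancels prior s3^-1. Stack: [s2 s2]
Gen 9 (s2^-1): cancels prior s2. Stack: [s2]
Gen 10 (s2^-1): cancels prior s2. Stack: []
Reduced word: (empty)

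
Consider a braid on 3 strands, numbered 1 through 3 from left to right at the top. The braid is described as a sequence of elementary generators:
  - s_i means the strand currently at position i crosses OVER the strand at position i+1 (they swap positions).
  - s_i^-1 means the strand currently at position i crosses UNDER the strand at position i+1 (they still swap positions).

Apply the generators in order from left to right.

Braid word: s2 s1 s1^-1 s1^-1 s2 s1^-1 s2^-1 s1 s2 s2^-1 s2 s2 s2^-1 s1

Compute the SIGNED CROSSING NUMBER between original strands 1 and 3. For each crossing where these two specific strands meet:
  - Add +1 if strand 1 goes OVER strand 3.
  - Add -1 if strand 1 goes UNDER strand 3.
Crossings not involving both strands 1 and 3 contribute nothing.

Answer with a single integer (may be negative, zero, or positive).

Answer: 3

Derivation:
Gen 1: crossing 2x3. Both 1&3? no. Sum: 0
Gen 2: 1 over 3. Both 1&3? yes. Contrib: +1. Sum: 1
Gen 3: 3 under 1. Both 1&3? yes. Contrib: +1. Sum: 2
Gen 4: 1 under 3. Both 1&3? yes. Contrib: -1. Sum: 1
Gen 5: crossing 1x2. Both 1&3? no. Sum: 1
Gen 6: crossing 3x2. Both 1&3? no. Sum: 1
Gen 7: 3 under 1. Both 1&3? yes. Contrib: +1. Sum: 2
Gen 8: crossing 2x1. Both 1&3? no. Sum: 2
Gen 9: crossing 2x3. Both 1&3? no. Sum: 2
Gen 10: crossing 3x2. Both 1&3? no. Sum: 2
Gen 11: crossing 2x3. Both 1&3? no. Sum: 2
Gen 12: crossing 3x2. Both 1&3? no. Sum: 2
Gen 13: crossing 2x3. Both 1&3? no. Sum: 2
Gen 14: 1 over 3. Both 1&3? yes. Contrib: +1. Sum: 3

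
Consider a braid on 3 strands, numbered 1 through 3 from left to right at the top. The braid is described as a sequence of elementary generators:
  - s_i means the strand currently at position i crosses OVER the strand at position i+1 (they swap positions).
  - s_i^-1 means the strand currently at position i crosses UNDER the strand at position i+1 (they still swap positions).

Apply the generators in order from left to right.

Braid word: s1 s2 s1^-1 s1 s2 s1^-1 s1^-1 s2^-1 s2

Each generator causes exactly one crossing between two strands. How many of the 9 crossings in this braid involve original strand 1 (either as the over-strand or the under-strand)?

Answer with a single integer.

Gen 1: crossing 1x2. Involves strand 1? yes. Count so far: 1
Gen 2: crossing 1x3. Involves strand 1? yes. Count so far: 2
Gen 3: crossing 2x3. Involves strand 1? no. Count so far: 2
Gen 4: crossing 3x2. Involves strand 1? no. Count so far: 2
Gen 5: crossing 3x1. Involves strand 1? yes. Count so far: 3
Gen 6: crossing 2x1. Involves strand 1? yes. Count so far: 4
Gen 7: crossing 1x2. Involves strand 1? yes. Count so far: 5
Gen 8: crossing 1x3. Involves strand 1? yes. Count so far: 6
Gen 9: crossing 3x1. Involves strand 1? yes. Count so far: 7

Answer: 7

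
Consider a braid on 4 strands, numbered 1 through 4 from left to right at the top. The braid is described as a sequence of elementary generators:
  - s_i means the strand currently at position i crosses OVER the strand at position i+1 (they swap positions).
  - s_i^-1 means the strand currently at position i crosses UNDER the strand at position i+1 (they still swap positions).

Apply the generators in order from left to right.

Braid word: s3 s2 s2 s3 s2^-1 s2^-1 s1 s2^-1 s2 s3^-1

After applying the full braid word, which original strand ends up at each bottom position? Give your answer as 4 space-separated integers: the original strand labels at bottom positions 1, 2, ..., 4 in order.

Gen 1 (s3): strand 3 crosses over strand 4. Perm now: [1 2 4 3]
Gen 2 (s2): strand 2 crosses over strand 4. Perm now: [1 4 2 3]
Gen 3 (s2): strand 4 crosses over strand 2. Perm now: [1 2 4 3]
Gen 4 (s3): strand 4 crosses over strand 3. Perm now: [1 2 3 4]
Gen 5 (s2^-1): strand 2 crosses under strand 3. Perm now: [1 3 2 4]
Gen 6 (s2^-1): strand 3 crosses under strand 2. Perm now: [1 2 3 4]
Gen 7 (s1): strand 1 crosses over strand 2. Perm now: [2 1 3 4]
Gen 8 (s2^-1): strand 1 crosses under strand 3. Perm now: [2 3 1 4]
Gen 9 (s2): strand 3 crosses over strand 1. Perm now: [2 1 3 4]
Gen 10 (s3^-1): strand 3 crosses under strand 4. Perm now: [2 1 4 3]

Answer: 2 1 4 3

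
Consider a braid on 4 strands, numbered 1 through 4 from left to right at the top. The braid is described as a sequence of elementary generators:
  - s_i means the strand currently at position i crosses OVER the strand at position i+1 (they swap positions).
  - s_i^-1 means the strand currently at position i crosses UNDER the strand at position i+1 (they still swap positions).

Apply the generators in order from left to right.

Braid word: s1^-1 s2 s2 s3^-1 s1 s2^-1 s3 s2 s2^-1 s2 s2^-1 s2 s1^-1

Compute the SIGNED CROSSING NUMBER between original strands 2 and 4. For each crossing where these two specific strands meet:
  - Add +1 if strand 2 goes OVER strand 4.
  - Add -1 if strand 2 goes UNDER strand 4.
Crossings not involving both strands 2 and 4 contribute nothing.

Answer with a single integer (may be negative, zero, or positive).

Answer: -1

Derivation:
Gen 1: crossing 1x2. Both 2&4? no. Sum: 0
Gen 2: crossing 1x3. Both 2&4? no. Sum: 0
Gen 3: crossing 3x1. Both 2&4? no. Sum: 0
Gen 4: crossing 3x4. Both 2&4? no. Sum: 0
Gen 5: crossing 2x1. Both 2&4? no. Sum: 0
Gen 6: 2 under 4. Both 2&4? yes. Contrib: -1. Sum: -1
Gen 7: crossing 2x3. Both 2&4? no. Sum: -1
Gen 8: crossing 4x3. Both 2&4? no. Sum: -1
Gen 9: crossing 3x4. Both 2&4? no. Sum: -1
Gen 10: crossing 4x3. Both 2&4? no. Sum: -1
Gen 11: crossing 3x4. Both 2&4? no. Sum: -1
Gen 12: crossing 4x3. Both 2&4? no. Sum: -1
Gen 13: crossing 1x3. Both 2&4? no. Sum: -1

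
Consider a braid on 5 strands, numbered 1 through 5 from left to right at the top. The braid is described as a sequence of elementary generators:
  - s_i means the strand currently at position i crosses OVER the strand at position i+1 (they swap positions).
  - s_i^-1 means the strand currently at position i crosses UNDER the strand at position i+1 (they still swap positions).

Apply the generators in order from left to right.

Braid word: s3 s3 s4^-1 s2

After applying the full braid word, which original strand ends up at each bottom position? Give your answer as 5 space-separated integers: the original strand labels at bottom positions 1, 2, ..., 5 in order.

Gen 1 (s3): strand 3 crosses over strand 4. Perm now: [1 2 4 3 5]
Gen 2 (s3): strand 4 crosses over strand 3. Perm now: [1 2 3 4 5]
Gen 3 (s4^-1): strand 4 crosses under strand 5. Perm now: [1 2 3 5 4]
Gen 4 (s2): strand 2 crosses over strand 3. Perm now: [1 3 2 5 4]

Answer: 1 3 2 5 4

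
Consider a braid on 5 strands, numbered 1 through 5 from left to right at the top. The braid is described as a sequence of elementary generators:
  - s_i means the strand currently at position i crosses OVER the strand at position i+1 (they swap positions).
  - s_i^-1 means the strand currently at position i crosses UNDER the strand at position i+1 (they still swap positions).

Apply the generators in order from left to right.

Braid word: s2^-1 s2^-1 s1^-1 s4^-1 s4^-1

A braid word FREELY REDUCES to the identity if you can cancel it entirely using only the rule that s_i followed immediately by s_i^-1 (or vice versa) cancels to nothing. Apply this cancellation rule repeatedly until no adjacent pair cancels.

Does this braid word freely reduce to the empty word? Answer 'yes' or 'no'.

Gen 1 (s2^-1): push. Stack: [s2^-1]
Gen 2 (s2^-1): push. Stack: [s2^-1 s2^-1]
Gen 3 (s1^-1): push. Stack: [s2^-1 s2^-1 s1^-1]
Gen 4 (s4^-1): push. Stack: [s2^-1 s2^-1 s1^-1 s4^-1]
Gen 5 (s4^-1): push. Stack: [s2^-1 s2^-1 s1^-1 s4^-1 s4^-1]
Reduced word: s2^-1 s2^-1 s1^-1 s4^-1 s4^-1

Answer: no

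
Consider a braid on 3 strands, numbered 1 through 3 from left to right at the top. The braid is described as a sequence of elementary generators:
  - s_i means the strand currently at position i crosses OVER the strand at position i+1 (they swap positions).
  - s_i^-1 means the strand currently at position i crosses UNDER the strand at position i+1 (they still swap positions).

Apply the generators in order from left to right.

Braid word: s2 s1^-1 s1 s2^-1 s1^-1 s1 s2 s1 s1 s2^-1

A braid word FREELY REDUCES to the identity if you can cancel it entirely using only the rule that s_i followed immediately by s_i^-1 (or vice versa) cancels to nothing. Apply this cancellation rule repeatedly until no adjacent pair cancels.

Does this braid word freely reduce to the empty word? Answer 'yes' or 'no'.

Answer: no

Derivation:
Gen 1 (s2): push. Stack: [s2]
Gen 2 (s1^-1): push. Stack: [s2 s1^-1]
Gen 3 (s1): cancels prior s1^-1. Stack: [s2]
Gen 4 (s2^-1): cancels prior s2. Stack: []
Gen 5 (s1^-1): push. Stack: [s1^-1]
Gen 6 (s1): cancels prior s1^-1. Stack: []
Gen 7 (s2): push. Stack: [s2]
Gen 8 (s1): push. Stack: [s2 s1]
Gen 9 (s1): push. Stack: [s2 s1 s1]
Gen 10 (s2^-1): push. Stack: [s2 s1 s1 s2^-1]
Reduced word: s2 s1 s1 s2^-1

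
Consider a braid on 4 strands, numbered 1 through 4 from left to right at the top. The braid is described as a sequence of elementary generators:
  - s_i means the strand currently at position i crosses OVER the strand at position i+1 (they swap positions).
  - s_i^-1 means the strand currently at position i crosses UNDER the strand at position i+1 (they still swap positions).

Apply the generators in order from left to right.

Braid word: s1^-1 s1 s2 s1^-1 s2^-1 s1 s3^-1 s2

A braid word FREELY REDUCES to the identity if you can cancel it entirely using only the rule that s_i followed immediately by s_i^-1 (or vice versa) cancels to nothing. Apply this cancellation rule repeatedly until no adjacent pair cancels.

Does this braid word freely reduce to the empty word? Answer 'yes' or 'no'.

Gen 1 (s1^-1): push. Stack: [s1^-1]
Gen 2 (s1): cancels prior s1^-1. Stack: []
Gen 3 (s2): push. Stack: [s2]
Gen 4 (s1^-1): push. Stack: [s2 s1^-1]
Gen 5 (s2^-1): push. Stack: [s2 s1^-1 s2^-1]
Gen 6 (s1): push. Stack: [s2 s1^-1 s2^-1 s1]
Gen 7 (s3^-1): push. Stack: [s2 s1^-1 s2^-1 s1 s3^-1]
Gen 8 (s2): push. Stack: [s2 s1^-1 s2^-1 s1 s3^-1 s2]
Reduced word: s2 s1^-1 s2^-1 s1 s3^-1 s2

Answer: no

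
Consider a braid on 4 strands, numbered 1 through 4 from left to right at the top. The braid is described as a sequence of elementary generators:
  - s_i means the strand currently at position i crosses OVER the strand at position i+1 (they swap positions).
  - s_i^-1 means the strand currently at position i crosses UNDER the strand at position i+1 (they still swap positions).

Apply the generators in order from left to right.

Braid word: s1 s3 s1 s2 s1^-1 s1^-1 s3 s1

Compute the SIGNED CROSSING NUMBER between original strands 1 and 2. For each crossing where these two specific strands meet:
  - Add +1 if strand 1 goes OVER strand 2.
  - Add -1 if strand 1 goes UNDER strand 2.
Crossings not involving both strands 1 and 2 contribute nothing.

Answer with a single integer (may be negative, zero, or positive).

Gen 1: 1 over 2. Both 1&2? yes. Contrib: +1. Sum: 1
Gen 2: crossing 3x4. Both 1&2? no. Sum: 1
Gen 3: 2 over 1. Both 1&2? yes. Contrib: -1. Sum: 0
Gen 4: crossing 2x4. Both 1&2? no. Sum: 0
Gen 5: crossing 1x4. Both 1&2? no. Sum: 0
Gen 6: crossing 4x1. Both 1&2? no. Sum: 0
Gen 7: crossing 2x3. Both 1&2? no. Sum: 0
Gen 8: crossing 1x4. Both 1&2? no. Sum: 0

Answer: 0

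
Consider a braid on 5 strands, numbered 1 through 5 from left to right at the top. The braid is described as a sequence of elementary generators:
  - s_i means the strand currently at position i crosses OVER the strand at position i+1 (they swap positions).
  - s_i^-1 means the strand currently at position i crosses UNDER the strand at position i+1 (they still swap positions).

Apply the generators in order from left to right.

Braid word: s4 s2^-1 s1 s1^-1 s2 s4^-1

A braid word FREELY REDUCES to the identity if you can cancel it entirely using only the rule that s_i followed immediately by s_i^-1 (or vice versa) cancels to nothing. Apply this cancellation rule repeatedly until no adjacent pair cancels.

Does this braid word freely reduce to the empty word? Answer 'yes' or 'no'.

Gen 1 (s4): push. Stack: [s4]
Gen 2 (s2^-1): push. Stack: [s4 s2^-1]
Gen 3 (s1): push. Stack: [s4 s2^-1 s1]
Gen 4 (s1^-1): cancels prior s1. Stack: [s4 s2^-1]
Gen 5 (s2): cancels prior s2^-1. Stack: [s4]
Gen 6 (s4^-1): cancels prior s4. Stack: []
Reduced word: (empty)

Answer: yes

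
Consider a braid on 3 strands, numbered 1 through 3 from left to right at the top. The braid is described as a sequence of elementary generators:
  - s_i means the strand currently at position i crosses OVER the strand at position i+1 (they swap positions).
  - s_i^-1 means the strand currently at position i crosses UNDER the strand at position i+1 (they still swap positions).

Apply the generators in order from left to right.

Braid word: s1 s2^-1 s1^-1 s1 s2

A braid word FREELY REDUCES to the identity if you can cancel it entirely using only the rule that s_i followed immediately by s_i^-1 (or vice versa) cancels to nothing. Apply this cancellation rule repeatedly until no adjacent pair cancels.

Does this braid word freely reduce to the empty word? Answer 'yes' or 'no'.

Answer: no

Derivation:
Gen 1 (s1): push. Stack: [s1]
Gen 2 (s2^-1): push. Stack: [s1 s2^-1]
Gen 3 (s1^-1): push. Stack: [s1 s2^-1 s1^-1]
Gen 4 (s1): cancels prior s1^-1. Stack: [s1 s2^-1]
Gen 5 (s2): cancels prior s2^-1. Stack: [s1]
Reduced word: s1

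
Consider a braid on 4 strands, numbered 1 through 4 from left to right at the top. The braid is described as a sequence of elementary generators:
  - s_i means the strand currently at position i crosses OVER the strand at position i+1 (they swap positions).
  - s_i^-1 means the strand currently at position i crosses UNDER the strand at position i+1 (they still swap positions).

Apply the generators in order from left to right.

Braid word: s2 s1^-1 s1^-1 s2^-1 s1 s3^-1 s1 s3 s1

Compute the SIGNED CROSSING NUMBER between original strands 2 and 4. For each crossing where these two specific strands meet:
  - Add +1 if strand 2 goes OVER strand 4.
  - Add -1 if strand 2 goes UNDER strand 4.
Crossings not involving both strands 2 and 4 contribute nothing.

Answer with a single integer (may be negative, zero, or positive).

Answer: 0

Derivation:
Gen 1: crossing 2x3. Both 2&4? no. Sum: 0
Gen 2: crossing 1x3. Both 2&4? no. Sum: 0
Gen 3: crossing 3x1. Both 2&4? no. Sum: 0
Gen 4: crossing 3x2. Both 2&4? no. Sum: 0
Gen 5: crossing 1x2. Both 2&4? no. Sum: 0
Gen 6: crossing 3x4. Both 2&4? no. Sum: 0
Gen 7: crossing 2x1. Both 2&4? no. Sum: 0
Gen 8: crossing 4x3. Both 2&4? no. Sum: 0
Gen 9: crossing 1x2. Both 2&4? no. Sum: 0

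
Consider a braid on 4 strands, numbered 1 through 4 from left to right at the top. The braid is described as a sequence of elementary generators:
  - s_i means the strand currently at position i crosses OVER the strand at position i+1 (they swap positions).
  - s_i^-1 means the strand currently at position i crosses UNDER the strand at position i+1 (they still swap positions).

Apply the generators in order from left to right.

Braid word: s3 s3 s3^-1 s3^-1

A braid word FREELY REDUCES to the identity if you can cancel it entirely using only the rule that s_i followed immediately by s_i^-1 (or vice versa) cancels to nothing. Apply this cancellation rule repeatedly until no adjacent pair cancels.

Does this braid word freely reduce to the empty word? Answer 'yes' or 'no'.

Answer: yes

Derivation:
Gen 1 (s3): push. Stack: [s3]
Gen 2 (s3): push. Stack: [s3 s3]
Gen 3 (s3^-1): cancels prior s3. Stack: [s3]
Gen 4 (s3^-1): cancels prior s3. Stack: []
Reduced word: (empty)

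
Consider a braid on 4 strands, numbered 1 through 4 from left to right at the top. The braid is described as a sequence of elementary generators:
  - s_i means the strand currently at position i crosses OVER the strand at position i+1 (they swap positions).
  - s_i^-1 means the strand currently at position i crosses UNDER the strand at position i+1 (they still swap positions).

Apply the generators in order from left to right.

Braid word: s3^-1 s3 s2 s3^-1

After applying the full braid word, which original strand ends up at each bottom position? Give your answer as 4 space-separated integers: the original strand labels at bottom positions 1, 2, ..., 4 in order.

Gen 1 (s3^-1): strand 3 crosses under strand 4. Perm now: [1 2 4 3]
Gen 2 (s3): strand 4 crosses over strand 3. Perm now: [1 2 3 4]
Gen 3 (s2): strand 2 crosses over strand 3. Perm now: [1 3 2 4]
Gen 4 (s3^-1): strand 2 crosses under strand 4. Perm now: [1 3 4 2]

Answer: 1 3 4 2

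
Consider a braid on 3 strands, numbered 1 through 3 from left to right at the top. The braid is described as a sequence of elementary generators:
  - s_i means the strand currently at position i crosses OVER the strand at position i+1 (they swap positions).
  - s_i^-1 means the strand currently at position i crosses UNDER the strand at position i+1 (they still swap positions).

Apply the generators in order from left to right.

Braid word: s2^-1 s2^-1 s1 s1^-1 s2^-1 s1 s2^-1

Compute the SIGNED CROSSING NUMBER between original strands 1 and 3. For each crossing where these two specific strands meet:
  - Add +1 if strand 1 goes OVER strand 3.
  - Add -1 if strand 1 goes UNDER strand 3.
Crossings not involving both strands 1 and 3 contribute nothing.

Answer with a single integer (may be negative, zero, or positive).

Answer: 1

Derivation:
Gen 1: crossing 2x3. Both 1&3? no. Sum: 0
Gen 2: crossing 3x2. Both 1&3? no. Sum: 0
Gen 3: crossing 1x2. Both 1&3? no. Sum: 0
Gen 4: crossing 2x1. Both 1&3? no. Sum: 0
Gen 5: crossing 2x3. Both 1&3? no. Sum: 0
Gen 6: 1 over 3. Both 1&3? yes. Contrib: +1. Sum: 1
Gen 7: crossing 1x2. Both 1&3? no. Sum: 1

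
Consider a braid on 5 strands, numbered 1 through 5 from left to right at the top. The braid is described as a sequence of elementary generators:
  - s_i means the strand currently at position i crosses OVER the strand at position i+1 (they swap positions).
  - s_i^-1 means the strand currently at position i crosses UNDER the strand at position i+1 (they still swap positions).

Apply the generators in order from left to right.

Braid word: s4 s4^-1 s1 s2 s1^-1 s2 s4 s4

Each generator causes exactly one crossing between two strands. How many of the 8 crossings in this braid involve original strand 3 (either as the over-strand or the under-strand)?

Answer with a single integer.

Gen 1: crossing 4x5. Involves strand 3? no. Count so far: 0
Gen 2: crossing 5x4. Involves strand 3? no. Count so far: 0
Gen 3: crossing 1x2. Involves strand 3? no. Count so far: 0
Gen 4: crossing 1x3. Involves strand 3? yes. Count so far: 1
Gen 5: crossing 2x3. Involves strand 3? yes. Count so far: 2
Gen 6: crossing 2x1. Involves strand 3? no. Count so far: 2
Gen 7: crossing 4x5. Involves strand 3? no. Count so far: 2
Gen 8: crossing 5x4. Involves strand 3? no. Count so far: 2

Answer: 2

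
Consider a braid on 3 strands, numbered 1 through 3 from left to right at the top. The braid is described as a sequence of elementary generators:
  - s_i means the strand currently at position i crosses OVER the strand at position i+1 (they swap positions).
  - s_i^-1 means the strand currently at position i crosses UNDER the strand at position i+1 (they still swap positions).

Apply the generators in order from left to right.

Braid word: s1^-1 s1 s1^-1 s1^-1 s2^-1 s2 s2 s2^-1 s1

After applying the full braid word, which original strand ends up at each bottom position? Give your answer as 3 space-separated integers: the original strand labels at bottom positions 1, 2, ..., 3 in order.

Answer: 2 1 3

Derivation:
Gen 1 (s1^-1): strand 1 crosses under strand 2. Perm now: [2 1 3]
Gen 2 (s1): strand 2 crosses over strand 1. Perm now: [1 2 3]
Gen 3 (s1^-1): strand 1 crosses under strand 2. Perm now: [2 1 3]
Gen 4 (s1^-1): strand 2 crosses under strand 1. Perm now: [1 2 3]
Gen 5 (s2^-1): strand 2 crosses under strand 3. Perm now: [1 3 2]
Gen 6 (s2): strand 3 crosses over strand 2. Perm now: [1 2 3]
Gen 7 (s2): strand 2 crosses over strand 3. Perm now: [1 3 2]
Gen 8 (s2^-1): strand 3 crosses under strand 2. Perm now: [1 2 3]
Gen 9 (s1): strand 1 crosses over strand 2. Perm now: [2 1 3]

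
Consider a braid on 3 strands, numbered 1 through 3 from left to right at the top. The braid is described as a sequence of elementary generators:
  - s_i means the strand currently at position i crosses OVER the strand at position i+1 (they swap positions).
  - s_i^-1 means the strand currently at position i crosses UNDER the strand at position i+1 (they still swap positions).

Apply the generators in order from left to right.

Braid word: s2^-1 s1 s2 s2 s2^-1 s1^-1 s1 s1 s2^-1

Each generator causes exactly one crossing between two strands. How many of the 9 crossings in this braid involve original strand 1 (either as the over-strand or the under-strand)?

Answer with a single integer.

Gen 1: crossing 2x3. Involves strand 1? no. Count so far: 0
Gen 2: crossing 1x3. Involves strand 1? yes. Count so far: 1
Gen 3: crossing 1x2. Involves strand 1? yes. Count so far: 2
Gen 4: crossing 2x1. Involves strand 1? yes. Count so far: 3
Gen 5: crossing 1x2. Involves strand 1? yes. Count so far: 4
Gen 6: crossing 3x2. Involves strand 1? no. Count so far: 4
Gen 7: crossing 2x3. Involves strand 1? no. Count so far: 4
Gen 8: crossing 3x2. Involves strand 1? no. Count so far: 4
Gen 9: crossing 3x1. Involves strand 1? yes. Count so far: 5

Answer: 5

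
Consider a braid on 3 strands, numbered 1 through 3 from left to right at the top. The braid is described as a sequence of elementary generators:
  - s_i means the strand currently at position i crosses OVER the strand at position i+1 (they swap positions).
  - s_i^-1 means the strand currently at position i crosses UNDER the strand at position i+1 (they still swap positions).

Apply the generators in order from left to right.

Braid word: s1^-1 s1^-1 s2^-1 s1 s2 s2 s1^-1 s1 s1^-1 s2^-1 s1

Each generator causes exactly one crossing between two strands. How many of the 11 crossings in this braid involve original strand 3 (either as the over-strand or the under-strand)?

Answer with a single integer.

Gen 1: crossing 1x2. Involves strand 3? no. Count so far: 0
Gen 2: crossing 2x1. Involves strand 3? no. Count so far: 0
Gen 3: crossing 2x3. Involves strand 3? yes. Count so far: 1
Gen 4: crossing 1x3. Involves strand 3? yes. Count so far: 2
Gen 5: crossing 1x2. Involves strand 3? no. Count so far: 2
Gen 6: crossing 2x1. Involves strand 3? no. Count so far: 2
Gen 7: crossing 3x1. Involves strand 3? yes. Count so far: 3
Gen 8: crossing 1x3. Involves strand 3? yes. Count so far: 4
Gen 9: crossing 3x1. Involves strand 3? yes. Count so far: 5
Gen 10: crossing 3x2. Involves strand 3? yes. Count so far: 6
Gen 11: crossing 1x2. Involves strand 3? no. Count so far: 6

Answer: 6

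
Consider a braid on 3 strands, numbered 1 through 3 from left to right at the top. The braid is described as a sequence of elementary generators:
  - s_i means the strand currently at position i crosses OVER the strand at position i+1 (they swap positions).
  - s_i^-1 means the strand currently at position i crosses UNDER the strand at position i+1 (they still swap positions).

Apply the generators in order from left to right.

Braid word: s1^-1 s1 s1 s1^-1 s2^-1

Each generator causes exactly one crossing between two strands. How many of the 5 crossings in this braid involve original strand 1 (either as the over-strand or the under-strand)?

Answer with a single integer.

Gen 1: crossing 1x2. Involves strand 1? yes. Count so far: 1
Gen 2: crossing 2x1. Involves strand 1? yes. Count so far: 2
Gen 3: crossing 1x2. Involves strand 1? yes. Count so far: 3
Gen 4: crossing 2x1. Involves strand 1? yes. Count so far: 4
Gen 5: crossing 2x3. Involves strand 1? no. Count so far: 4

Answer: 4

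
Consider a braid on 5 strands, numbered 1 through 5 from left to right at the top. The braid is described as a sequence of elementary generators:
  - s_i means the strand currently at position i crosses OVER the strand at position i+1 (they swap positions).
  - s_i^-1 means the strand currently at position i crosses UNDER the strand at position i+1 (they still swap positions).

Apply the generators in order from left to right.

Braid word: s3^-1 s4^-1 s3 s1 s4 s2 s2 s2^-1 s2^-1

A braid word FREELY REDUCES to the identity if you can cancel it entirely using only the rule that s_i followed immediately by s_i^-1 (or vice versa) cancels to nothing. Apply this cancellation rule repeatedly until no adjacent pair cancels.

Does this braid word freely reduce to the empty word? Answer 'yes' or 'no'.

Gen 1 (s3^-1): push. Stack: [s3^-1]
Gen 2 (s4^-1): push. Stack: [s3^-1 s4^-1]
Gen 3 (s3): push. Stack: [s3^-1 s4^-1 s3]
Gen 4 (s1): push. Stack: [s3^-1 s4^-1 s3 s1]
Gen 5 (s4): push. Stack: [s3^-1 s4^-1 s3 s1 s4]
Gen 6 (s2): push. Stack: [s3^-1 s4^-1 s3 s1 s4 s2]
Gen 7 (s2): push. Stack: [s3^-1 s4^-1 s3 s1 s4 s2 s2]
Gen 8 (s2^-1): cancels prior s2. Stack: [s3^-1 s4^-1 s3 s1 s4 s2]
Gen 9 (s2^-1): cancels prior s2. Stack: [s3^-1 s4^-1 s3 s1 s4]
Reduced word: s3^-1 s4^-1 s3 s1 s4

Answer: no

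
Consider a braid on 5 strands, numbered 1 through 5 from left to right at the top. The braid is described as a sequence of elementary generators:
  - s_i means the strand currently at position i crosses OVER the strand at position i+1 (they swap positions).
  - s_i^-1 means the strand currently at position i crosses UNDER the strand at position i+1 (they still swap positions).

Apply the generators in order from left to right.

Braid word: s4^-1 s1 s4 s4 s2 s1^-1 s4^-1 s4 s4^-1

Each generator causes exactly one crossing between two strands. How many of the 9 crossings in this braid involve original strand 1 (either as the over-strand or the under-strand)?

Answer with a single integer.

Gen 1: crossing 4x5. Involves strand 1? no. Count so far: 0
Gen 2: crossing 1x2. Involves strand 1? yes. Count so far: 1
Gen 3: crossing 5x4. Involves strand 1? no. Count so far: 1
Gen 4: crossing 4x5. Involves strand 1? no. Count so far: 1
Gen 5: crossing 1x3. Involves strand 1? yes. Count so far: 2
Gen 6: crossing 2x3. Involves strand 1? no. Count so far: 2
Gen 7: crossing 5x4. Involves strand 1? no. Count so far: 2
Gen 8: crossing 4x5. Involves strand 1? no. Count so far: 2
Gen 9: crossing 5x4. Involves strand 1? no. Count so far: 2

Answer: 2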